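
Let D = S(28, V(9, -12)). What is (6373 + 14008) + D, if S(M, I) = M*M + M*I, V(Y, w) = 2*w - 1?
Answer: 20465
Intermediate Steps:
V(Y, w) = -1 + 2*w
S(M, I) = M² + I*M
D = 84 (D = 28*((-1 + 2*(-12)) + 28) = 28*((-1 - 24) + 28) = 28*(-25 + 28) = 28*3 = 84)
(6373 + 14008) + D = (6373 + 14008) + 84 = 20381 + 84 = 20465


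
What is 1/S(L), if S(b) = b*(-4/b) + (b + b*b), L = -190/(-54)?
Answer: 729/8674 ≈ 0.084044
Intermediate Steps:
L = 95/27 (L = -190*(-1/54) = 95/27 ≈ 3.5185)
S(b) = -4 + b + b**2 (S(b) = -4 + (b + b**2) = -4 + b + b**2)
1/S(L) = 1/(-4 + 95/27 + (95/27)**2) = 1/(-4 + 95/27 + 9025/729) = 1/(8674/729) = 729/8674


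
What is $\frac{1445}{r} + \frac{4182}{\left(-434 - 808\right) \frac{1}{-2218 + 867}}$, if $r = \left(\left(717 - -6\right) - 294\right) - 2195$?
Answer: $\frac{1662649487}{365562} \approx 4548.2$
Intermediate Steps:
$r = -1766$ ($r = \left(\left(717 + \left(9 - 3\right)\right) - 294\right) - 2195 = \left(\left(717 + 6\right) - 294\right) - 2195 = \left(723 - 294\right) - 2195 = 429 - 2195 = -1766$)
$\frac{1445}{r} + \frac{4182}{\left(-434 - 808\right) \frac{1}{-2218 + 867}} = \frac{1445}{-1766} + \frac{4182}{\left(-434 - 808\right) \frac{1}{-2218 + 867}} = 1445 \left(- \frac{1}{1766}\right) + \frac{4182}{\left(-1242\right) \frac{1}{-1351}} = - \frac{1445}{1766} + \frac{4182}{\left(-1242\right) \left(- \frac{1}{1351}\right)} = - \frac{1445}{1766} + \frac{4182}{\frac{1242}{1351}} = - \frac{1445}{1766} + 4182 \cdot \frac{1351}{1242} = - \frac{1445}{1766} + \frac{941647}{207} = \frac{1662649487}{365562}$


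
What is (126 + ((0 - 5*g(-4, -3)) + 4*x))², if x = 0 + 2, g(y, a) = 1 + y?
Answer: 22201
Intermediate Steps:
x = 2
(126 + ((0 - 5*g(-4, -3)) + 4*x))² = (126 + ((0 - 5*(1 - 4)) + 4*2))² = (126 + ((0 - 5*(-3)) + 8))² = (126 + ((0 + 15) + 8))² = (126 + (15 + 8))² = (126 + 23)² = 149² = 22201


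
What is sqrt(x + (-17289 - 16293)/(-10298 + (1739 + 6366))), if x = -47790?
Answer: 4*I*sqrt(1595558086)/731 ≈ 218.57*I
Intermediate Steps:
sqrt(x + (-17289 - 16293)/(-10298 + (1739 + 6366))) = sqrt(-47790 + (-17289 - 16293)/(-10298 + (1739 + 6366))) = sqrt(-47790 - 33582/(-10298 + 8105)) = sqrt(-47790 - 33582/(-2193)) = sqrt(-47790 - 33582*(-1/2193)) = sqrt(-47790 + 11194/731) = sqrt(-34923296/731) = 4*I*sqrt(1595558086)/731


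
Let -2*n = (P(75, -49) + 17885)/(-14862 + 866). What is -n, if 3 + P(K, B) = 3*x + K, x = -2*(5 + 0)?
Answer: -17927/27992 ≈ -0.64043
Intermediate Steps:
x = -10 (x = -2*5 = -10)
P(K, B) = -33 + K (P(K, B) = -3 + (3*(-10) + K) = -3 + (-30 + K) = -33 + K)
n = 17927/27992 (n = -((-33 + 75) + 17885)/(2*(-14862 + 866)) = -(42 + 17885)/(2*(-13996)) = -17927*(-1)/(2*13996) = -1/2*(-17927/13996) = 17927/27992 ≈ 0.64043)
-n = -1*17927/27992 = -17927/27992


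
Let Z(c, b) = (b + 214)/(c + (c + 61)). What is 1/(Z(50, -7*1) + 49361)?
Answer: 7/345536 ≈ 2.0258e-5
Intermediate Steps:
Z(c, b) = (214 + b)/(61 + 2*c) (Z(c, b) = (214 + b)/(c + (61 + c)) = (214 + b)/(61 + 2*c))
1/(Z(50, -7*1) + 49361) = 1/((214 - 7*1)/(61 + 2*50) + 49361) = 1/((214 - 7)/(61 + 100) + 49361) = 1/(207/161 + 49361) = 1/((1/161)*207 + 49361) = 1/(9/7 + 49361) = 1/(345536/7) = 7/345536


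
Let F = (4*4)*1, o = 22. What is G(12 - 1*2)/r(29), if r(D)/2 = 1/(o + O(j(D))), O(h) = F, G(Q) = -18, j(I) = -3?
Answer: -342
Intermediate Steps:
F = 16 (F = 16*1 = 16)
O(h) = 16
r(D) = 1/19 (r(D) = 2/(22 + 16) = 2/38 = 2*(1/38) = 1/19)
G(12 - 1*2)/r(29) = -18/1/19 = -18*19 = -342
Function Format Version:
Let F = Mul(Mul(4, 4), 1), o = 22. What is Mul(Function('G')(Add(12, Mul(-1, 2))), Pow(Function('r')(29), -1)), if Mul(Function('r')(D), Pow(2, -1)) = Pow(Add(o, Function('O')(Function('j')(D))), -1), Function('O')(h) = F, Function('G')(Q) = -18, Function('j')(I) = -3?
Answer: -342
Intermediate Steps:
F = 16 (F = Mul(16, 1) = 16)
Function('O')(h) = 16
Function('r')(D) = Rational(1, 19) (Function('r')(D) = Mul(2, Pow(Add(22, 16), -1)) = Mul(2, Pow(38, -1)) = Mul(2, Rational(1, 38)) = Rational(1, 19))
Mul(Function('G')(Add(12, Mul(-1, 2))), Pow(Function('r')(29), -1)) = Mul(-18, Pow(Rational(1, 19), -1)) = Mul(-18, 19) = -342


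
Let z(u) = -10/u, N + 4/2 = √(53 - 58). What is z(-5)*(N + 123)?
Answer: 242 + 2*I*√5 ≈ 242.0 + 4.4721*I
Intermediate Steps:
N = -2 + I*√5 (N = -2 + √(53 - 58) = -2 + √(-5) = -2 + I*√5 ≈ -2.0 + 2.2361*I)
z(-5)*(N + 123) = (-10/(-5))*((-2 + I*√5) + 123) = (-10*(-⅕))*(121 + I*√5) = 2*(121 + I*√5) = 242 + 2*I*√5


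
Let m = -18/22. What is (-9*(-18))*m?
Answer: -1458/11 ≈ -132.55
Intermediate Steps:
m = -9/11 (m = -18*1/22 = -9/11 ≈ -0.81818)
(-9*(-18))*m = -9*(-18)*(-9/11) = 162*(-9/11) = -1458/11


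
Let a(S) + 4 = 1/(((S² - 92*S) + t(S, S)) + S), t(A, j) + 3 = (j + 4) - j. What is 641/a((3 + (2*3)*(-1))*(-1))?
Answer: -168583/1053 ≈ -160.10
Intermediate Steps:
t(A, j) = 1 (t(A, j) = -3 + ((j + 4) - j) = -3 + ((4 + j) - j) = -3 + 4 = 1)
a(S) = -4 + 1/(1 + S² - 91*S) (a(S) = -4 + 1/(((S² - 92*S) + 1) + S) = -4 + 1/((1 + S² - 92*S) + S) = -4 + 1/(1 + S² - 91*S))
641/a((3 + (2*3)*(-1))*(-1)) = 641/(((-3 - 4*(3 + (2*3)*(-1))² + 364*((3 + (2*3)*(-1))*(-1)))/(1 + ((3 + (2*3)*(-1))*(-1))² - 91*(3 + (2*3)*(-1))*(-1)))) = 641/(((-3 - 4*(3 + 6*(-1))² + 364*((3 + 6*(-1))*(-1)))/(1 + ((3 + 6*(-1))*(-1))² - 91*(3 + 6*(-1))*(-1)))) = 641/(((-3 - 4*(3 - 6)² + 364*((3 - 6)*(-1)))/(1 + ((3 - 6)*(-1))² - 91*(3 - 6)*(-1)))) = 641/(((-3 - 4*(-3*(-1))² + 364*(-3*(-1)))/(1 + (-3*(-1))² - (-273)*(-1)))) = 641/(((-3 - 4*3² + 364*3)/(1 + 3² - 91*3))) = 641/(((-3 - 4*9 + 1092)/(1 + 9 - 273))) = 641/(((-3 - 36 + 1092)/(-263))) = 641/((-1/263*1053)) = 641/(-1053/263) = 641*(-263/1053) = -168583/1053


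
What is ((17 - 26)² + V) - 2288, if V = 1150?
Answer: -1057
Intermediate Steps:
((17 - 26)² + V) - 2288 = ((17 - 26)² + 1150) - 2288 = ((-9)² + 1150) - 2288 = (81 + 1150) - 2288 = 1231 - 2288 = -1057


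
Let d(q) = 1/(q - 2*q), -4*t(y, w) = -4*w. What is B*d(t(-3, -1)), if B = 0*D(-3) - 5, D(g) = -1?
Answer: -5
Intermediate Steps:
t(y, w) = w (t(y, w) = -(-1)*w = w)
d(q) = -1/q (d(q) = 1/(-q) = -1/q)
B = -5 (B = 0*(-1) - 5 = 0 - 5 = -5)
B*d(t(-3, -1)) = -(-5)/(-1) = -(-5)*(-1) = -5*1 = -5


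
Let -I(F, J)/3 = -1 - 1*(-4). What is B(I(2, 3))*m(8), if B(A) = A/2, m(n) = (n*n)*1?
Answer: -288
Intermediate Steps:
I(F, J) = -9 (I(F, J) = -3*(-1 - 1*(-4)) = -3*(-1 + 4) = -3*3 = -9)
m(n) = n² (m(n) = n²*1 = n²)
B(A) = A/2 (B(A) = A*(½) = A/2)
B(I(2, 3))*m(8) = ((½)*(-9))*8² = -9/2*64 = -288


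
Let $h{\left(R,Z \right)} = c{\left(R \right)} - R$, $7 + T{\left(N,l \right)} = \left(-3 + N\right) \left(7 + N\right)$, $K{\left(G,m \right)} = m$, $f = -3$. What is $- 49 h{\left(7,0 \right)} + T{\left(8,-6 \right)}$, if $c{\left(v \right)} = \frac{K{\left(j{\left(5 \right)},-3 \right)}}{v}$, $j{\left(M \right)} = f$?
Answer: $432$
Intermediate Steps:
$j{\left(M \right)} = -3$
$c{\left(v \right)} = - \frac{3}{v}$
$T{\left(N,l \right)} = -7 + \left(-3 + N\right) \left(7 + N\right)$
$h{\left(R,Z \right)} = - R - \frac{3}{R}$ ($h{\left(R,Z \right)} = - \frac{3}{R} - R = - R - \frac{3}{R}$)
$- 49 h{\left(7,0 \right)} + T{\left(8,-6 \right)} = - 49 \left(\left(-1\right) 7 - \frac{3}{7}\right) + \left(-28 + 8^{2} + 4 \cdot 8\right) = - 49 \left(-7 - \frac{3}{7}\right) + \left(-28 + 64 + 32\right) = - 49 \left(-7 - \frac{3}{7}\right) + 68 = \left(-49\right) \left(- \frac{52}{7}\right) + 68 = 364 + 68 = 432$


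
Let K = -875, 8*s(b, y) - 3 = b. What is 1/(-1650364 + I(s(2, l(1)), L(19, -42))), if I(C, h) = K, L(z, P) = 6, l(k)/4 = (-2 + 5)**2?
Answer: -1/1651239 ≈ -6.0561e-7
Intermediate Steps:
l(k) = 36 (l(k) = 4*(-2 + 5)**2 = 4*3**2 = 4*9 = 36)
s(b, y) = 3/8 + b/8
I(C, h) = -875
1/(-1650364 + I(s(2, l(1)), L(19, -42))) = 1/(-1650364 - 875) = 1/(-1651239) = -1/1651239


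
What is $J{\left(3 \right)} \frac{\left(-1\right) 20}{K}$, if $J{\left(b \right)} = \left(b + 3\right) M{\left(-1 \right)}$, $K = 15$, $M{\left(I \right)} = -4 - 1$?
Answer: $40$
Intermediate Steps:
$M{\left(I \right)} = -5$ ($M{\left(I \right)} = -4 - 1 = -5$)
$J{\left(b \right)} = -15 - 5 b$ ($J{\left(b \right)} = \left(b + 3\right) \left(-5\right) = \left(3 + b\right) \left(-5\right) = -15 - 5 b$)
$J{\left(3 \right)} \frac{\left(-1\right) 20}{K} = \left(-15 - 15\right) \frac{\left(-1\right) 20}{15} = \left(-15 - 15\right) \left(\left(-20\right) \frac{1}{15}\right) = \left(-30\right) \left(- \frac{4}{3}\right) = 40$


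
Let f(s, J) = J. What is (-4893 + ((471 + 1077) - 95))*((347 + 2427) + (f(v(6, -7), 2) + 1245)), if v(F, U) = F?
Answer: -13832240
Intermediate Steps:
(-4893 + ((471 + 1077) - 95))*((347 + 2427) + (f(v(6, -7), 2) + 1245)) = (-4893 + ((471 + 1077) - 95))*((347 + 2427) + (2 + 1245)) = (-4893 + (1548 - 95))*(2774 + 1247) = (-4893 + 1453)*4021 = -3440*4021 = -13832240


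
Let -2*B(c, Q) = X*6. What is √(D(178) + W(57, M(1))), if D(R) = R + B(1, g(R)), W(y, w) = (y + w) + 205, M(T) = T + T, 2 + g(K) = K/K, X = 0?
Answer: √442 ≈ 21.024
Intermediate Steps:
g(K) = -1 (g(K) = -2 + K/K = -2 + 1 = -1)
M(T) = 2*T
B(c, Q) = 0 (B(c, Q) = -0*6 = -½*0 = 0)
W(y, w) = 205 + w + y (W(y, w) = (w + y) + 205 = 205 + w + y)
D(R) = R (D(R) = R + 0 = R)
√(D(178) + W(57, M(1))) = √(178 + (205 + 2*1 + 57)) = √(178 + (205 + 2 + 57)) = √(178 + 264) = √442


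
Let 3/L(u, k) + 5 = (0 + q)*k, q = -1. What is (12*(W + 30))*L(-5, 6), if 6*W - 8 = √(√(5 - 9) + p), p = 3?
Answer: -1128/11 - 6*√(3 + 2*I)/11 ≈ -103.54 - 0.30014*I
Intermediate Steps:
L(u, k) = 3/(-5 - k) (L(u, k) = 3/(-5 + (0 - 1)*k) = 3/(-5 - k))
W = 4/3 + √(3 + 2*I)/6 (W = 4/3 + √(√(5 - 9) + 3)/6 = 4/3 + √(√(-4) + 3)/6 = 4/3 + √(2*I + 3)/6 = 4/3 + √(3 + 2*I)/6 ≈ 1.6362 + 0.091708*I)
(12*(W + 30))*L(-5, 6) = (12*((4/3 + √(3 + 2*I)/6) + 30))*(3/(-5 - 1*6)) = (12*(94/3 + √(3 + 2*I)/6))*(3/(-5 - 6)) = (376 + 2*√(3 + 2*I))*(3/(-11)) = (376 + 2*√(3 + 2*I))*(3*(-1/11)) = (376 + 2*√(3 + 2*I))*(-3/11) = -1128/11 - 6*√(3 + 2*I)/11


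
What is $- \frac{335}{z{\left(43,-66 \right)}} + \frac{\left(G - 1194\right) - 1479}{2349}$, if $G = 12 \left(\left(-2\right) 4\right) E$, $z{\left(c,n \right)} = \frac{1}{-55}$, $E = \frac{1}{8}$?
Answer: $\frac{14425880}{783} \approx 18424.0$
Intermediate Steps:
$E = \frac{1}{8} \approx 0.125$
$z{\left(c,n \right)} = - \frac{1}{55}$
$G = -12$ ($G = 12 \left(\left(-2\right) 4\right) \frac{1}{8} = 12 \left(-8\right) \frac{1}{8} = \left(-96\right) \frac{1}{8} = -12$)
$- \frac{335}{z{\left(43,-66 \right)}} + \frac{\left(G - 1194\right) - 1479}{2349} = - \frac{335}{- \frac{1}{55}} + \frac{\left(-12 - 1194\right) - 1479}{2349} = \left(-335\right) \left(-55\right) + \left(-1206 - 1479\right) \frac{1}{2349} = 18425 - \frac{895}{783} = \frac{14425880}{783}$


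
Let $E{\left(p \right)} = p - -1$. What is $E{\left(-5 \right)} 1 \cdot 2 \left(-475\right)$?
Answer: $3800$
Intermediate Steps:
$E{\left(p \right)} = 1 + p$ ($E{\left(p \right)} = p + 1 = 1 + p$)
$E{\left(-5 \right)} 1 \cdot 2 \left(-475\right) = \left(1 - 5\right) 1 \cdot 2 \left(-475\right) = \left(-4\right) 1 \cdot 2 \left(-475\right) = \left(-4\right) 2 \left(-475\right) = \left(-8\right) \left(-475\right) = 3800$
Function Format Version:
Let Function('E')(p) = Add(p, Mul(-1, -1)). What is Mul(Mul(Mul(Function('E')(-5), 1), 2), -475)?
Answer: 3800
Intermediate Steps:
Function('E')(p) = Add(1, p) (Function('E')(p) = Add(p, 1) = Add(1, p))
Mul(Mul(Mul(Function('E')(-5), 1), 2), -475) = Mul(Mul(Mul(Add(1, -5), 1), 2), -475) = Mul(Mul(Mul(-4, 1), 2), -475) = Mul(Mul(-4, 2), -475) = Mul(-8, -475) = 3800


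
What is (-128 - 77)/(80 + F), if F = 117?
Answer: -205/197 ≈ -1.0406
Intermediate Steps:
(-128 - 77)/(80 + F) = (-128 - 77)/(80 + 117) = -205/197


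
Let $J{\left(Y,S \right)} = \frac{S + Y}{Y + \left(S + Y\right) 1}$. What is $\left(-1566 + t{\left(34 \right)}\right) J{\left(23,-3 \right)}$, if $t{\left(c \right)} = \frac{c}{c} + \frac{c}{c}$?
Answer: $- \frac{31280}{43} \approx -727.44$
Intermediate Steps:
$J{\left(Y,S \right)} = \frac{S + Y}{S + 2 Y}$ ($J{\left(Y,S \right)} = \frac{S + Y}{Y + \left(S + Y\right)} = \frac{S + Y}{S + 2 Y}$)
$t{\left(c \right)} = 2$ ($t{\left(c \right)} = 1 + 1 = 2$)
$\left(-1566 + t{\left(34 \right)}\right) J{\left(23,-3 \right)} = \left(-1566 + 2\right) \frac{-3 + 23}{-3 + 2 \cdot 23} = - 1564 \frac{1}{-3 + 46} \cdot 20 = - 1564 \cdot \frac{1}{43} \cdot 20 = \left(-1564\right) \frac{20}{43} = - \frac{31280}{43}$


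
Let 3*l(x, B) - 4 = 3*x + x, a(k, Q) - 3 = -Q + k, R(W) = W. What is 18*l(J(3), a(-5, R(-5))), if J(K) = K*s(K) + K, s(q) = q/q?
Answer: 168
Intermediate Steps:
a(k, Q) = 3 + k - Q (a(k, Q) = 3 + (-Q + k) = 3 + (k - Q) = 3 + k - Q)
s(q) = 1
J(K) = 2*K (J(K) = K*1 + K = K + K = 2*K)
l(x, B) = 4/3 + 4*x/3 (l(x, B) = 4/3 + (3*x + x)/3 = 4/3 + (4*x)/3 = 4/3 + 4*x/3)
18*l(J(3), a(-5, R(-5))) = 18*(4/3 + 4*(2*3)/3) = 18*(4/3 + (4/3)*6) = 18*(4/3 + 8) = 18*(28/3) = 168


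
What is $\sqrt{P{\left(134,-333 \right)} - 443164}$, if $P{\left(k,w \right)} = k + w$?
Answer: $i \sqrt{443363} \approx 665.86 i$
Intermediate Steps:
$\sqrt{P{\left(134,-333 \right)} - 443164} = \sqrt{\left(134 - 333\right) - 443164} = \sqrt{-199 - 443164} = \sqrt{-443363} = i \sqrt{443363}$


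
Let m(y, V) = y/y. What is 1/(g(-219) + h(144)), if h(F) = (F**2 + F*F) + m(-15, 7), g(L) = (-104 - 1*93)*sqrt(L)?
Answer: 41473/1728508900 + 197*I*sqrt(219)/1728508900 ≈ 2.3994e-5 + 1.6866e-6*I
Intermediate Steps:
g(L) = -197*sqrt(L) (g(L) = (-104 - 93)*sqrt(L) = -197*sqrt(L))
m(y, V) = 1
h(F) = 1 + 2*F**2 (h(F) = (F**2 + F*F) + 1 = (F**2 + F**2) + 1 = 2*F**2 + 1 = 1 + 2*F**2)
1/(g(-219) + h(144)) = 1/(-197*I*sqrt(219) + (1 + 2*144**2)) = 1/(-197*I*sqrt(219) + (1 + 2*20736)) = 1/(-197*I*sqrt(219) + (1 + 41472)) = 1/(-197*I*sqrt(219) + 41473) = 1/(41473 - 197*I*sqrt(219))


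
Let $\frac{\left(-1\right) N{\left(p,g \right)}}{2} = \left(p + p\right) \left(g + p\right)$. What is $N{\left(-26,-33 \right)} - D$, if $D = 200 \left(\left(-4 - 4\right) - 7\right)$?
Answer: $-3136$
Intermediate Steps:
$N{\left(p,g \right)} = - 4 p \left(g + p\right)$ ($N{\left(p,g \right)} = - 2 \left(p + p\right) \left(g + p\right) = - 2 \cdot 2 p \left(g + p\right) = - 4 p \left(g + p\right)$)
$D = -3000$ ($D = 200 \left(-8 - 7\right) = 200 \left(-15\right) = -3000$)
$N{\left(-26,-33 \right)} - D = \left(-4\right) \left(-26\right) \left(-33 - 26\right) - -3000 = \left(-4\right) \left(-26\right) \left(-59\right) + 3000 = -6136 + 3000 = -3136$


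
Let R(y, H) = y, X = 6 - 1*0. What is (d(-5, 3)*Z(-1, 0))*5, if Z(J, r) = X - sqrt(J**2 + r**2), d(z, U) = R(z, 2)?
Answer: -125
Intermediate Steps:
X = 6 (X = 6 + 0 = 6)
d(z, U) = z
Z(J, r) = 6 - sqrt(J**2 + r**2)
(d(-5, 3)*Z(-1, 0))*5 = -5*(6 - sqrt((-1)**2 + 0**2))*5 = -5*(6 - sqrt(1 + 0))*5 = -5*(6 - sqrt(1))*5 = -5*(6 - 1*1)*5 = -5*(6 - 1)*5 = -5*5*5 = -25*5 = -125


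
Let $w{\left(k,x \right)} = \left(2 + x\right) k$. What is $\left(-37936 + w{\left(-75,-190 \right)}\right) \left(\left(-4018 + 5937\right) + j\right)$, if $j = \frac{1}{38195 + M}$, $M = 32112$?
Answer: $- \frac{3215932478024}{70307} \approx -4.5741 \cdot 10^{7}$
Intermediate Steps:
$w{\left(k,x \right)} = k \left(2 + x\right)$
$j = \frac{1}{70307}$ ($j = \frac{1}{38195 + 32112} = \frac{1}{70307} \approx 1.4223 \cdot 10^{-5}$)
$\left(-37936 + w{\left(-75,-190 \right)}\right) \left(\left(-4018 + 5937\right) + j\right) = \left(-37936 - 75 \left(2 - 190\right)\right) \left(\left(-4018 + 5937\right) + \frac{1}{70307}\right) = \left(-37936 - -14100\right) \left(1919 + \frac{1}{70307}\right) = \left(-37936 + 14100\right) \frac{134919134}{70307} = \left(-23836\right) \frac{134919134}{70307} = - \frac{3215932478024}{70307}$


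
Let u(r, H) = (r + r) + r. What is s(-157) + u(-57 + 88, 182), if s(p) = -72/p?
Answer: 14673/157 ≈ 93.459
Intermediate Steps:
u(r, H) = 3*r (u(r, H) = 2*r + r = 3*r)
s(-157) + u(-57 + 88, 182) = -72/(-157) + 3*(-57 + 88) = -72*(-1/157) + 3*31 = 72/157 + 93 = 14673/157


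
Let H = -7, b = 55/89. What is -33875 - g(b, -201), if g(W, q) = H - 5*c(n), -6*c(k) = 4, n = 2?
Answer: -101614/3 ≈ -33871.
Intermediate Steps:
b = 55/89 (b = 55*(1/89) = 55/89 ≈ 0.61798)
c(k) = -2/3 (c(k) = -1/6*4 = -2/3)
g(W, q) = -11/3 (g(W, q) = -7 - 5*(-2/3) = -7 + 10/3 = -11/3)
-33875 - g(b, -201) = -33875 - 1*(-11/3) = -33875 + 11/3 = -101614/3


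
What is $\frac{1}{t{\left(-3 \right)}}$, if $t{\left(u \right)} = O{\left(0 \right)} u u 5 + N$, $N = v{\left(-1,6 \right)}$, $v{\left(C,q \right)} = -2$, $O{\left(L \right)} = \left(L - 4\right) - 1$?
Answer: $- \frac{1}{227} \approx -0.0044053$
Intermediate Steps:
$O{\left(L \right)} = -5 + L$ ($O{\left(L \right)} = \left(-4 + L\right) - 1 = -5 + L$)
$N = -2$
$t{\left(u \right)} = -2 - 25 u^{2}$ ($t{\left(u \right)} = \left(-5 + 0\right) u u 5 - 2 = - 5 u^{2} \cdot 5 - 2 = - 5 \cdot 5 u^{2} - 2 = - 25 u^{2} - 2 = -2 - 25 u^{2}$)
$\frac{1}{t{\left(-3 \right)}} = \frac{1}{-2 - 25 \left(-3\right)^{2}} = \frac{1}{-2 - 225} = \frac{1}{-227} = - \frac{1}{227}$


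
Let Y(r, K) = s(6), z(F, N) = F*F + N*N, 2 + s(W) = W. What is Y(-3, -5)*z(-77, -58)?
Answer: 37172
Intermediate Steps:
s(W) = -2 + W
z(F, N) = F² + N²
Y(r, K) = 4 (Y(r, K) = -2 + 6 = 4)
Y(-3, -5)*z(-77, -58) = 4*((-77)² + (-58)²) = 4*(5929 + 3364) = 4*9293 = 37172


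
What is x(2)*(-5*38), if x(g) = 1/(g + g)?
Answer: -95/2 ≈ -47.500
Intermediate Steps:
x(g) = 1/(2*g)
x(2)*(-5*38) = ((½)/2)*(-5*38) = ((½)*(½))*(-190) = (¼)*(-190) = -95/2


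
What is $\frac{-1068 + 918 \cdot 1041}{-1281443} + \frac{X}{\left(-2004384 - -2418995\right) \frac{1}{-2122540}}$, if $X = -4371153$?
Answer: $\frac{11889159955307256390}{531300363673} \approx 2.2377 \cdot 10^{7}$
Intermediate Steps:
$\frac{-1068 + 918 \cdot 1041}{-1281443} + \frac{X}{\left(-2004384 - -2418995\right) \frac{1}{-2122540}} = \frac{-1068 + 918 \cdot 1041}{-1281443} - \frac{4371153}{\left(-2004384 - -2418995\right) \frac{1}{-2122540}} = \left(-1068 + 955638\right) \left(- \frac{1}{1281443}\right) - \frac{4371153}{\left(-2004384 + 2418995\right) \left(- \frac{1}{2122540}\right)} = 954570 \left(- \frac{1}{1281443}\right) - \frac{4371153}{414611 \left(- \frac{1}{2122540}\right)} = - \frac{954570}{1281443} - \frac{4371153}{- \frac{414611}{2122540}} = - \frac{954570}{1281443} - - \frac{9277947088620}{414611} = - \frac{954570}{1281443} + \frac{9277947088620}{414611} = \frac{11889159955307256390}{531300363673}$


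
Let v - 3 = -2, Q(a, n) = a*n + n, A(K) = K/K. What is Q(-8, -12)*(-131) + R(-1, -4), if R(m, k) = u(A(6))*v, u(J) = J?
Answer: -11003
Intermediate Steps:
A(K) = 1
Q(a, n) = n + a*n
v = 1 (v = 3 - 2 = 1)
R(m, k) = 1 (R(m, k) = 1*1 = 1)
Q(-8, -12)*(-131) + R(-1, -4) = -12*(1 - 8)*(-131) + 1 = -12*(-7)*(-131) + 1 = 84*(-131) + 1 = -11004 + 1 = -11003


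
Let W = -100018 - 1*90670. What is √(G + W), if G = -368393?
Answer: I*√559081 ≈ 747.72*I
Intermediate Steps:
W = -190688 (W = -100018 - 90670 = -190688)
√(G + W) = √(-368393 - 190688) = √(-559081) = I*√559081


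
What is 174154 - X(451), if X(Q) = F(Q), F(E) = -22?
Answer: 174176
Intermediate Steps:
X(Q) = -22
174154 - X(451) = 174154 - 1*(-22) = 174154 + 22 = 174176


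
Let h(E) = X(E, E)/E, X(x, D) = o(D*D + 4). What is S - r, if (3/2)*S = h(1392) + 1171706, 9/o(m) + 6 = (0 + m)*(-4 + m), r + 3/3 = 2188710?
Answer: -1226073028368348838159/871055490390672 ≈ -1.4076e+6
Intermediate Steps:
r = 2188709 (r = -1 + 2188710 = 2188709)
o(m) = 9/(-6 + m*(-4 + m)) (o(m) = 9/(-6 + (0 + m)*(-4 + m)) = 9/(-6 + m*(-4 + m)))
X(x, D) = 9/(-22 + (4 + D²)² - 4*D²) (X(x, D) = 9/(-6 + (D*D + 4)² - 4*(D*D + 4)) = 9/(-6 + (D² + 4)² - 4*(D² + 4)) = 9/(-6 + (4 + D²)² - 4*(4 + D²)) = 9/(-6 + (4 + D²)² + (-16 - 4*D²)) = 9/(-22 + (4 + D²)² - 4*D²))
h(E) = 9/(E*(-6 + E⁴ + 4*E²)) (h(E) = (9/(-6 + E⁴ + 4*E²))/E = 9/(E*(-6 + E⁴ + 4*E²)))
S = 680413962949128484289/871055490390672 (S = 2*(9/(1392*(-6 + 1392⁴ + 4*1392²)) + 1171706)/3 = 2*(9*(1/1392)/(-6 + 3754541776896 + 4*1937664) + 1171706)/3 = 2*(9*(1/1392)/(-6 + 3754541776896 + 7750656) + 1171706)/3 = 2*(9*(1/1392)/3754549527546 + 1171706)/3 = 2*(9*(1/1392)*(1/3754549527546) + 1171706)/3 = 2*(1/580703660260448 + 1171706)/3 = (⅔)*(680413962949128484289/580703660260448) = 680413962949128484289/871055490390672 ≈ 7.8114e+5)
S - r = 680413962949128484289/871055490390672 - 1*2188709 = 680413962949128484289/871055490390672 - 2188709 = -1226073028368348838159/871055490390672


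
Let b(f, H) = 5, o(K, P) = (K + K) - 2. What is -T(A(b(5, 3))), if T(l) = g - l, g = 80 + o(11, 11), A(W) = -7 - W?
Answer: -112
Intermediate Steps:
o(K, P) = -2 + 2*K (o(K, P) = 2*K - 2 = -2 + 2*K)
g = 100 (g = 80 + (-2 + 2*11) = 80 + (-2 + 22) = 80 + 20 = 100)
T(l) = 100 - l
-T(A(b(5, 3))) = -(100 - (-7 - 1*5)) = -(100 - (-7 - 5)) = -(100 - 1*(-12)) = -(100 + 12) = -1*112 = -112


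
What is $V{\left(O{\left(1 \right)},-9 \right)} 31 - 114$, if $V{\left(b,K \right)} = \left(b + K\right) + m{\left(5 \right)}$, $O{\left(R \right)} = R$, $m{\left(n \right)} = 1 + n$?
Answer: $-176$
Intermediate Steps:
$V{\left(b,K \right)} = 6 + K + b$ ($V{\left(b,K \right)} = \left(b + K\right) + \left(1 + 5\right) = \left(K + b\right) + 6 = 6 + K + b$)
$V{\left(O{\left(1 \right)},-9 \right)} 31 - 114 = \left(6 - 9 + 1\right) 31 - 114 = \left(-2\right) 31 - 114 = -62 - 114 = -176$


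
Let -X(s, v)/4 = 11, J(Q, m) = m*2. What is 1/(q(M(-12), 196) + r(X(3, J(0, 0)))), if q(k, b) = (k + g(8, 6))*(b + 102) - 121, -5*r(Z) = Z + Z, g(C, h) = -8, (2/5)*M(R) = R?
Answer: -5/57137 ≈ -8.7509e-5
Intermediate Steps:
M(R) = 5*R/2
J(Q, m) = 2*m
X(s, v) = -44 (X(s, v) = -4*11 = -44)
r(Z) = -2*Z/5 (r(Z) = -(Z + Z)/5 = -2*Z/5)
q(k, b) = -121 + (-8 + k)*(102 + b) (q(k, b) = (k - 8)*(b + 102) - 121 = (-8 + k)*(102 + b) - 121 = -121 + (-8 + k)*(102 + b))
1/(q(M(-12), 196) + r(X(3, J(0, 0)))) = 1/((-937 - 8*196 + 102*((5/2)*(-12)) + 196*((5/2)*(-12))) - ⅖*(-44)) = 1/((-937 - 1568 + 102*(-30) + 196*(-30)) + 88/5) = 1/((-937 - 1568 - 3060 - 5880) + 88/5) = 1/(-11445 + 88/5) = 1/(-57137/5) = -5/57137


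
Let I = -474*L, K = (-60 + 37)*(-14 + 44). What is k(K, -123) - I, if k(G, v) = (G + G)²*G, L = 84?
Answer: -1313996184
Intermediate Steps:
K = -690 (K = -23*30 = -690)
k(G, v) = 4*G³ (k(G, v) = (2*G)²*G = (4*G²)*G = 4*G³)
I = -39816 (I = -474*84 = -39816)
k(K, -123) - I = 4*(-690)³ - 1*(-39816) = 4*(-328509000) + 39816 = -1314036000 + 39816 = -1313996184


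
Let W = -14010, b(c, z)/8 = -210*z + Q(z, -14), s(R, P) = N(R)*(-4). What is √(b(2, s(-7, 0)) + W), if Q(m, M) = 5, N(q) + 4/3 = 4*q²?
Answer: √1294190 ≈ 1137.6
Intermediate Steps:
N(q) = -4/3 + 4*q²
s(R, P) = 16/3 - 16*R² (s(R, P) = (-4/3 + 4*R²)*(-4) = 16/3 - 16*R²)
b(c, z) = 40 - 1680*z (b(c, z) = 8*(-210*z + 5) = 8*(5 - 210*z) = 40 - 1680*z)
√(b(2, s(-7, 0)) + W) = √((40 - 1680*(16/3 - 16*(-7)²)) - 14010) = √((40 - 1680*(16/3 - 16*49)) - 14010) = √((40 - 1680*(16/3 - 784)) - 14010) = √((40 - 1680*(-2336/3)) - 14010) = √((40 + 1308160) - 14010) = √(1308200 - 14010) = √1294190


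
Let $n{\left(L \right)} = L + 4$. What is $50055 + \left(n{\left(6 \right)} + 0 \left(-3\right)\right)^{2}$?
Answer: $50155$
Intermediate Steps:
$n{\left(L \right)} = 4 + L$
$50055 + \left(n{\left(6 \right)} + 0 \left(-3\right)\right)^{2} = 50055 + \left(\left(4 + 6\right) + 0 \left(-3\right)\right)^{2} = 50055 + \left(10 + 0\right)^{2} = 50055 + 10^{2} = 50055 + 100 = 50155$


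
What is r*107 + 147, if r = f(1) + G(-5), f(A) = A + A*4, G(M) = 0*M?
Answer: 682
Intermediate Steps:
G(M) = 0
f(A) = 5*A (f(A) = A + 4*A = 5*A)
r = 5 (r = 5*1 + 0 = 5 + 0 = 5)
r*107 + 147 = 5*107 + 147 = 535 + 147 = 682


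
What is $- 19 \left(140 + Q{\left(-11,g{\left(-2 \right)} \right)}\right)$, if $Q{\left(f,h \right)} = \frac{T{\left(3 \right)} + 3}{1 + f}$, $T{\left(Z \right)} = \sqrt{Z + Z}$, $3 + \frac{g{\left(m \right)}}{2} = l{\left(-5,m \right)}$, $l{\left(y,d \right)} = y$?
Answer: $- \frac{26543}{10} + \frac{19 \sqrt{6}}{10} \approx -2649.6$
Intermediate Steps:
$g{\left(m \right)} = -16$ ($g{\left(m \right)} = -6 + 2 \left(-5\right) = -6 - 10 = -16$)
$T{\left(Z \right)} = \sqrt{2} \sqrt{Z}$ ($T{\left(Z \right)} = \sqrt{2 Z} = \sqrt{2} \sqrt{Z}$)
$Q{\left(f,h \right)} = \frac{3 + \sqrt{6}}{1 + f}$ ($Q{\left(f,h \right)} = \frac{\sqrt{2} \sqrt{3} + 3}{1 + f} = \frac{\sqrt{6} + 3}{1 + f} = \frac{3 + \sqrt{6}}{1 + f}$)
$- 19 \left(140 + Q{\left(-11,g{\left(-2 \right)} \right)}\right) = - 19 \left(140 + \frac{3 + \sqrt{6}}{1 - 11}\right) = - 19 \left(140 + \frac{3 + \sqrt{6}}{-10}\right) = - 19 \left(140 - \frac{3 + \sqrt{6}}{10}\right) = - 19 \left(140 - \left(\frac{3}{10} + \frac{\sqrt{6}}{10}\right)\right) = - 19 \left(\frac{1397}{10} - \frac{\sqrt{6}}{10}\right) = - \frac{26543}{10} + \frac{19 \sqrt{6}}{10}$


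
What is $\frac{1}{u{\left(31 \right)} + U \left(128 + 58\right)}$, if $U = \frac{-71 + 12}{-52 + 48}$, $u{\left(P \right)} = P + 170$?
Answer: $\frac{2}{5889} \approx 0.00033962$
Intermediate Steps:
$u{\left(P \right)} = 170 + P$
$U = \frac{59}{4}$ ($U = - \frac{59}{-4} = \left(-59\right) \left(- \frac{1}{4}\right) = \frac{59}{4} \approx 14.75$)
$\frac{1}{u{\left(31 \right)} + U \left(128 + 58\right)} = \frac{1}{\left(170 + 31\right) + \frac{59 \left(128 + 58\right)}{4}} = \frac{1}{201 + \frac{59}{4} \cdot 186} = \frac{1}{201 + \frac{5487}{2}} = \frac{1}{\frac{5889}{2}} = \frac{2}{5889}$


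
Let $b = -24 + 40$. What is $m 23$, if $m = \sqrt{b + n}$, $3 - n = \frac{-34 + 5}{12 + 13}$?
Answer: $\frac{138 \sqrt{14}}{5} \approx 103.27$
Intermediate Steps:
$n = \frac{104}{25}$ ($n = 3 - \frac{-34 + 5}{12 + 13} = 3 - - \frac{29}{25} = 3 + \frac{29}{25} = \frac{104}{25} \approx 4.16$)
$b = 16$
$m = \frac{6 \sqrt{14}}{5}$ ($m = \sqrt{16 + \frac{104}{25}} = \sqrt{\frac{504}{25}} = \frac{6 \sqrt{14}}{5} \approx 4.49$)
$m 23 = \frac{6 \sqrt{14}}{5} \cdot 23 = \frac{138 \sqrt{14}}{5}$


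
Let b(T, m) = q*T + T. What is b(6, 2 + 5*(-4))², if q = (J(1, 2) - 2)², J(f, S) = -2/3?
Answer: 21316/9 ≈ 2368.4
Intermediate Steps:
J(f, S) = -⅔ (J(f, S) = -2*⅓ = -⅔)
q = 64/9 (q = (-⅔ - 2)² = (-8/3)² = 64/9 ≈ 7.1111)
b(T, m) = 73*T/9 (b(T, m) = 64*T/9 + T = 73*T/9)
b(6, 2 + 5*(-4))² = ((73/9)*6)² = (146/3)² = 21316/9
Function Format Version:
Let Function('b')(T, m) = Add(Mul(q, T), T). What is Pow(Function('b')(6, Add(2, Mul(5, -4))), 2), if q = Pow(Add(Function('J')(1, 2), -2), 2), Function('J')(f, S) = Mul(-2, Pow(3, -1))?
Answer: Rational(21316, 9) ≈ 2368.4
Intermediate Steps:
Function('J')(f, S) = Rational(-2, 3) (Function('J')(f, S) = Mul(-2, Rational(1, 3)) = Rational(-2, 3))
q = Rational(64, 9) (q = Pow(Add(Rational(-2, 3), -2), 2) = Pow(Rational(-8, 3), 2) = Rational(64, 9) ≈ 7.1111)
Function('b')(T, m) = Mul(Rational(73, 9), T) (Function('b')(T, m) = Add(Mul(Rational(64, 9), T), T) = Mul(Rational(73, 9), T))
Pow(Function('b')(6, Add(2, Mul(5, -4))), 2) = Pow(Mul(Rational(73, 9), 6), 2) = Pow(Rational(146, 3), 2) = Rational(21316, 9)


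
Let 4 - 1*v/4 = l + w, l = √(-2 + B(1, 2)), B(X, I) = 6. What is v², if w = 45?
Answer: 29584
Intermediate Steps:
l = 2 (l = √(-2 + 6) = √4 = 2)
v = -172 (v = 16 - 4*(2 + 45) = 16 - 4*47 = 16 - 188 = -172)
v² = (-172)² = 29584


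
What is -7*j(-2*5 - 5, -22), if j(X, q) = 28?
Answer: -196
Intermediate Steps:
-7*j(-2*5 - 5, -22) = -7*28 = -196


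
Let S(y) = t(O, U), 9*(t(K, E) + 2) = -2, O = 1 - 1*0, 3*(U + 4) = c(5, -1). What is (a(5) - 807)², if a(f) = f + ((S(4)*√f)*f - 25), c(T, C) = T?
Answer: 55448249/81 + 165400*√5/9 ≈ 7.2564e+5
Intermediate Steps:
U = -7/3 (U = -4 + (⅓)*5 = -4 + 5/3 = -7/3 ≈ -2.3333)
O = 1 (O = 1 + 0 = 1)
t(K, E) = -20/9 (t(K, E) = -2 + (⅑)*(-2) = -2 - 2/9 = -20/9)
S(y) = -20/9
a(f) = -25 + f - 20*f^(3/2)/9 (a(f) = f + ((-20*√f/9)*f - 25) = f + (-20*f^(3/2)/9 - 25) = f + (-25 - 20*f^(3/2)/9) = -25 + f - 20*f^(3/2)/9)
(a(5) - 807)² = ((-25 + 5 - 100*√5/9) - 807)² = ((-20 - 100*√5/9) - 807)² = (-827 - 100*√5/9)²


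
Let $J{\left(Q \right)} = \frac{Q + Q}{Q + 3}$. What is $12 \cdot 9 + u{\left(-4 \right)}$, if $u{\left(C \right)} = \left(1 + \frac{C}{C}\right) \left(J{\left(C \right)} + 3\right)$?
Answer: $130$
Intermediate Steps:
$J{\left(Q \right)} = \frac{2 Q}{3 + Q}$
$u{\left(C \right)} = 6 + \frac{4 C}{3 + C}$ ($u{\left(C \right)} = \left(1 + \frac{C}{C}\right) \left(\frac{2 C}{3 + C} + 3\right) = \left(1 + 1\right) \left(3 + \frac{2 C}{3 + C}\right) = 2 \left(3 + \frac{2 C}{3 + C}\right) = 6 + \frac{4 C}{3 + C}$)
$12 \cdot 9 + u{\left(-4 \right)} = 12 \cdot 9 + \frac{2 \left(9 + 5 \left(-4\right)\right)}{3 - 4} = 108 + \frac{2 \left(9 - 20\right)}{-1} = 108 + 2 \left(-1\right) \left(-11\right) = 108 + 22 = 130$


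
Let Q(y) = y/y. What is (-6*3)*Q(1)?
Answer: -18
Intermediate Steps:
Q(y) = 1
(-6*3)*Q(1) = -6*3*1 = -18*1 = -18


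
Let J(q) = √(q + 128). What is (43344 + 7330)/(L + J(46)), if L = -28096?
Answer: -711868352/394692521 - 25337*√174/394692521 ≈ -1.8044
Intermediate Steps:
J(q) = √(128 + q)
(43344 + 7330)/(L + J(46)) = (43344 + 7330)/(-28096 + √(128 + 46)) = 50674/(-28096 + √174)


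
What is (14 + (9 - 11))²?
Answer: 144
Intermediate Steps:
(14 + (9 - 11))² = (14 - 2)² = 12² = 144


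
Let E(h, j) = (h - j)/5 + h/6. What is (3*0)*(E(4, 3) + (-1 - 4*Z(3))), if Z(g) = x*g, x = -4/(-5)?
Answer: 0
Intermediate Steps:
x = 4/5 (x = -4*(-1/5) = 4/5 ≈ 0.80000)
E(h, j) = -j/5 + 11*h/30 (E(h, j) = (h - j)*(1/5) + h*(1/6) = (-j/5 + h/5) + h/6 = -j/5 + 11*h/30)
Z(g) = 4*g/5
(3*0)*(E(4, 3) + (-1 - 4*Z(3))) = (3*0)*((-1/5*3 + (11/30)*4) + (-1 - 16*3/5)) = 0*((-3/5 + 22/15) + (-1 - 4*12/5)) = 0*(13/15 + (-1 - 48/5)) = 0*(13/15 - 53/5) = 0*(-146/15) = 0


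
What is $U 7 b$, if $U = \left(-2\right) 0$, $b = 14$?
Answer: $0$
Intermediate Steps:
$U = 0$
$U 7 b = 0 \cdot 7 \cdot 14 = 0 \cdot 14 = 0$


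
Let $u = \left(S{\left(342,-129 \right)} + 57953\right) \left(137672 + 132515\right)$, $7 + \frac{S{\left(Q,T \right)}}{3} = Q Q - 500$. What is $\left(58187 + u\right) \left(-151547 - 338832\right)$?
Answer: $-53968027164996725$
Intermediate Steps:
$S{\left(Q,T \right)} = -1521 + 3 Q^{2}$ ($S{\left(Q,T \right)} = -21 + 3 \left(Q Q - 500\right) = -21 + 3 \left(Q^{2} - 500\right) = -21 + 3 \left(-500 + Q^{2}\right) = -21 + \left(-1500 + 3 Q^{2}\right) = -1521 + 3 Q^{2}$)
$u = 110053649588$ ($u = \left(\left(-1521 + 3 \cdot 342^{2}\right) + 57953\right) \left(137672 + 132515\right) = \left(\left(-1521 + 3 \cdot 116964\right) + 57953\right) 270187 = \left(\left(-1521 + 350892\right) + 57953\right) 270187 = \left(349371 + 57953\right) 270187 = 407324 \cdot 270187 = 110053649588$)
$\left(58187 + u\right) \left(-151547 - 338832\right) = \left(58187 + 110053649588\right) \left(-151547 - 338832\right) = 110053707775 \left(-490379\right) = -53968027164996725$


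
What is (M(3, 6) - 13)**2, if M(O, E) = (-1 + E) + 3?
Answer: 25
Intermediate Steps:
M(O, E) = 2 + E
(M(3, 6) - 13)**2 = ((2 + 6) - 13)**2 = (8 - 13)**2 = (-5)**2 = 25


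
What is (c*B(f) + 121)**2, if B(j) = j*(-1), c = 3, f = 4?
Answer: 11881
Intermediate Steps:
B(j) = -j
(c*B(f) + 121)**2 = (3*(-1*4) + 121)**2 = (3*(-4) + 121)**2 = (-12 + 121)**2 = 109**2 = 11881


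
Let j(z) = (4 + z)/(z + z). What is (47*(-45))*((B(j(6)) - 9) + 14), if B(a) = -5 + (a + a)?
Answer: -3525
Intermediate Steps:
j(z) = (4 + z)/(2*z) (j(z) = (4 + z)/((2*z)) = (4 + z)*(1/(2*z)) = (4 + z)/(2*z))
B(a) = -5 + 2*a
(47*(-45))*((B(j(6)) - 9) + 14) = (47*(-45))*(((-5 + 2*((1/2)*(4 + 6)/6)) - 9) + 14) = -2115*(((-5 + 2*((1/2)*(1/6)*10)) - 9) + 14) = -2115*(((-5 + 2*(5/6)) - 9) + 14) = -2115*(((-5 + 5/3) - 9) + 14) = -2115*((-10/3 - 9) + 14) = -2115*(-37/3 + 14) = -2115*5/3 = -3525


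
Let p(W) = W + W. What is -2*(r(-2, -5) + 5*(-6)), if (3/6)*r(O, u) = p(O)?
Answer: 76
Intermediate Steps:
p(W) = 2*W
r(O, u) = 4*O (r(O, u) = 2*(2*O) = 4*O)
-2*(r(-2, -5) + 5*(-6)) = -2*(4*(-2) + 5*(-6)) = -2*(-8 - 30) = -2*(-38) = 76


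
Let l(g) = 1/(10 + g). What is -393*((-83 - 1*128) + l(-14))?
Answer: 332085/4 ≈ 83021.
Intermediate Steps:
-393*((-83 - 1*128) + l(-14)) = -393*((-83 - 1*128) + 1/(10 - 14)) = -393*((-83 - 128) + 1/(-4)) = -393*(-211 - ¼) = -393*(-845/4) = 332085/4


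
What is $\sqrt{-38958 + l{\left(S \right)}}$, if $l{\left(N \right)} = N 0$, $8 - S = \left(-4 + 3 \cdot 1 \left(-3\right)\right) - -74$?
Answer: $i \sqrt{38958} \approx 197.38 i$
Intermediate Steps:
$S = -53$ ($S = 8 - \left(\left(-4 + 3 \cdot 1 \left(-3\right)\right) - -74\right) = 8 - \left(\left(-4 + 3 \left(-3\right)\right) + 74\right) = 8 - \left(\left(-4 - 9\right) + 74\right) = 8 - \left(-13 + 74\right) = 8 - 61 = -53$)
$l{\left(N \right)} = 0$
$\sqrt{-38958 + l{\left(S \right)}} = \sqrt{-38958 + 0} = \sqrt{-38958} = i \sqrt{38958}$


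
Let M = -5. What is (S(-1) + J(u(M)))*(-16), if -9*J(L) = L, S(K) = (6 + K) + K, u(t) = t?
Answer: -656/9 ≈ -72.889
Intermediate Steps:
S(K) = 6 + 2*K
J(L) = -L/9
(S(-1) + J(u(M)))*(-16) = ((6 + 2*(-1)) - ⅑*(-5))*(-16) = ((6 - 2) + 5/9)*(-16) = (4 + 5/9)*(-16) = (41/9)*(-16) = -656/9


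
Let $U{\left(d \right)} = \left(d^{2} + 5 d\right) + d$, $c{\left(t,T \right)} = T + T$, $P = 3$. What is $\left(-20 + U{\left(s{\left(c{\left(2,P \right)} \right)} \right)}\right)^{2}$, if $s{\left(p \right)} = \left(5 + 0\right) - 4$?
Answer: $169$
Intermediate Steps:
$c{\left(t,T \right)} = 2 T$
$s{\left(p \right)} = 1$ ($s{\left(p \right)} = 5 - 4 = 1$)
$U{\left(d \right)} = d^{2} + 6 d$
$\left(-20 + U{\left(s{\left(c{\left(2,P \right)} \right)} \right)}\right)^{2} = \left(-20 + 1 \left(6 + 1\right)\right)^{2} = \left(-20 + 1 \cdot 7\right)^{2} = \left(-20 + 7\right)^{2} = \left(-13\right)^{2} = 169$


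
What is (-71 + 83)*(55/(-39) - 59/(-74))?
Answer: -3538/481 ≈ -7.3555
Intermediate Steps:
(-71 + 83)*(55/(-39) - 59/(-74)) = 12*(55*(-1/39) - 59*(-1/74)) = 12*(-55/39 + 59/74) = 12*(-1769/2886) = -3538/481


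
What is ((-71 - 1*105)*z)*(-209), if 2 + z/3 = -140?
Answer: -15669984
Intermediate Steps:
z = -426 (z = -6 + 3*(-140) = -6 - 420 = -426)
((-71 - 1*105)*z)*(-209) = ((-71 - 1*105)*(-426))*(-209) = ((-71 - 105)*(-426))*(-209) = -176*(-426)*(-209) = 74976*(-209) = -15669984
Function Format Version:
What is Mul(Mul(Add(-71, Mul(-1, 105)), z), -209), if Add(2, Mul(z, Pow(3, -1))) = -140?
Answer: -15669984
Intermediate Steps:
z = -426 (z = Add(-6, Mul(3, -140)) = Add(-6, -420) = -426)
Mul(Mul(Add(-71, Mul(-1, 105)), z), -209) = Mul(Mul(Add(-71, Mul(-1, 105)), -426), -209) = Mul(Mul(Add(-71, -105), -426), -209) = Mul(Mul(-176, -426), -209) = Mul(74976, -209) = -15669984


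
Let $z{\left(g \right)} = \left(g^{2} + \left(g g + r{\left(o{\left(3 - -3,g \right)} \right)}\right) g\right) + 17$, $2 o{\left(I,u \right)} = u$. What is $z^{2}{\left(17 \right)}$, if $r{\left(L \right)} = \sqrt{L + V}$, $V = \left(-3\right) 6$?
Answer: $\frac{54470431}{2} + 88723 i \sqrt{38} \approx 2.7235 \cdot 10^{7} + 5.4693 \cdot 10^{5} i$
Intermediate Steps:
$o{\left(I,u \right)} = \frac{u}{2}$
$V = -18$
$r{\left(L \right)} = \sqrt{-18 + L}$ ($r{\left(L \right)} = \sqrt{L - 18} = \sqrt{-18 + L}$)
$z{\left(g \right)} = 17 + g^{2} + g \left(g^{2} + \sqrt{-18 + \frac{g}{2}}\right)$ ($z{\left(g \right)} = \left(g^{2} + \left(g g + \sqrt{-18 + \frac{g}{2}}\right) g\right) + 17 = \left(g^{2} + \left(g^{2} + \sqrt{-18 + \frac{g}{2}}\right) g\right) + 17 = \left(g^{2} + g \left(g^{2} + \sqrt{-18 + \frac{g}{2}}\right)\right) + 17 = 17 + g^{2} + g \left(g^{2} + \sqrt{-18 + \frac{g}{2}}\right)$)
$z^{2}{\left(17 \right)} = \left(17 + 17^{2} + 17^{3} + \frac{1}{2} \cdot 17 \sqrt{-72 + 2 \cdot 17}\right)^{2} = \left(17 + 289 + 4913 + \frac{1}{2} \cdot 17 \sqrt{-72 + 34}\right)^{2} = \left(17 + 289 + 4913 + \frac{1}{2} \cdot 17 \sqrt{-38}\right)^{2} = \left(17 + 289 + 4913 + \frac{1}{2} \cdot 17 i \sqrt{38}\right)^{2} = \left(17 + 289 + 4913 + \frac{17 i \sqrt{38}}{2}\right)^{2} = \left(5219 + \frac{17 i \sqrt{38}}{2}\right)^{2}$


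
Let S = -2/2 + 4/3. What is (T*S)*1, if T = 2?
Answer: ⅔ ≈ 0.66667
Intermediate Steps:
S = ⅓ (S = -2*½ + 4*(⅓) = -1 + 4/3 = ⅓ ≈ 0.33333)
(T*S)*1 = (2*(⅓))*1 = (⅔)*1 = ⅔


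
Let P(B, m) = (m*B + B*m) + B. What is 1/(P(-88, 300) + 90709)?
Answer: 1/37821 ≈ 2.6440e-5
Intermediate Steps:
P(B, m) = B + 2*B*m (P(B, m) = (B*m + B*m) + B = 2*B*m + B = B + 2*B*m)
1/(P(-88, 300) + 90709) = 1/(-88*(1 + 2*300) + 90709) = 1/(-88*(1 + 600) + 90709) = 1/(-88*601 + 90709) = 1/(-52888 + 90709) = 1/37821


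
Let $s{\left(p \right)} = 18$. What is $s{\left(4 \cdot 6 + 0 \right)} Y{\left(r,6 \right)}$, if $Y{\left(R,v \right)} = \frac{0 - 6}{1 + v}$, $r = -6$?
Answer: $- \frac{108}{7} \approx -15.429$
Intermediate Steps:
$Y{\left(R,v \right)} = - \frac{6}{1 + v}$
$s{\left(4 \cdot 6 + 0 \right)} Y{\left(r,6 \right)} = 18 \left(- \frac{6}{1 + 6}\right) = 18 \left(- \frac{6}{7}\right) = - \frac{108}{7}$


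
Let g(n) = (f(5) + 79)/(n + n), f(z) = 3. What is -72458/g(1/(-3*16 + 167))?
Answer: -72458/4879 ≈ -14.851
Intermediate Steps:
g(n) = 41/n (g(n) = (3 + 79)/(n + n) = 82/((2*n)) = 82*(1/(2*n)) = 41/n)
-72458/g(1/(-3*16 + 167)) = -72458*1/(41*(-3*16 + 167)) = -72458*1/(41*(-48 + 167)) = -72458/(41/(1/119)) = -72458/(41*119) = -72458/4879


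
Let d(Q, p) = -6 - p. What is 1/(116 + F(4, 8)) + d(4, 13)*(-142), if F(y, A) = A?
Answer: 334553/124 ≈ 2698.0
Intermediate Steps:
1/(116 + F(4, 8)) + d(4, 13)*(-142) = 1/(116 + 8) + (-6 - 1*13)*(-142) = 1/124 + (-6 - 13)*(-142) = 1/124 - 19*(-142) = 1/124 + 2698 = 334553/124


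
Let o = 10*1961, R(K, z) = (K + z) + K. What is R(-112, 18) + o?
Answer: 19404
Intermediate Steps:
R(K, z) = z + 2*K
o = 19610
R(-112, 18) + o = (18 + 2*(-112)) + 19610 = (18 - 224) + 19610 = -206 + 19610 = 19404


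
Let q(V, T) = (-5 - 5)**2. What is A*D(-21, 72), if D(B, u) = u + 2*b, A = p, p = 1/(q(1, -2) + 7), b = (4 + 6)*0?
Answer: 72/107 ≈ 0.67290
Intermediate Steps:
q(V, T) = 100 (q(V, T) = (-10)**2 = 100)
b = 0 (b = 10*0 = 0)
p = 1/107 (p = 1/(100 + 7) = 1/107 ≈ 0.0093458)
A = 1/107 ≈ 0.0093458
D(B, u) = u (D(B, u) = u + 2*0 = u + 0 = u)
A*D(-21, 72) = (1/107)*72 = 72/107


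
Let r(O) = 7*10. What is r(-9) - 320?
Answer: -250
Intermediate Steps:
r(O) = 70
r(-9) - 320 = 70 - 320 = -250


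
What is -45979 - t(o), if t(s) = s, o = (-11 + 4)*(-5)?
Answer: -46014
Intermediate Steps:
o = 35 (o = -7*(-5) = 35)
-45979 - t(o) = -45979 - 1*35 = -45979 - 35 = -46014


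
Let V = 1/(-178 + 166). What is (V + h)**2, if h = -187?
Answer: 5040025/144 ≈ 35000.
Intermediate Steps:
V = -1/12 (V = 1/(-12) = -1/12 ≈ -0.083333)
(V + h)**2 = (-1/12 - 187)**2 = (-2245/12)**2 = 5040025/144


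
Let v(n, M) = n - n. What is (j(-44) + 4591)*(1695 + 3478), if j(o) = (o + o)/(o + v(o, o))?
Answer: 23759589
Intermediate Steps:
v(n, M) = 0
j(o) = 2 (j(o) = (o + o)/(o + 0) = (2*o)/o = 2)
(j(-44) + 4591)*(1695 + 3478) = (2 + 4591)*(1695 + 3478) = 4593*5173 = 23759589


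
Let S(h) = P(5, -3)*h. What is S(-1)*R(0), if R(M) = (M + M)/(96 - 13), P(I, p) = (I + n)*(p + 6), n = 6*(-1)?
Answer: 0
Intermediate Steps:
n = -6
P(I, p) = (-6 + I)*(6 + p) (P(I, p) = (I - 6)*(p + 6) = (-6 + I)*(6 + p))
S(h) = -3*h (S(h) = (-36 - 6*(-3) + 6*5 + 5*(-3))*h = (-36 + 18 + 30 - 15)*h = -3*h)
R(M) = 2*M/83 (R(M) = (2*M)/83 = (2*M)*(1/83) = 2*M/83)
S(-1)*R(0) = (-3*(-1))*((2/83)*0) = 3*0 = 0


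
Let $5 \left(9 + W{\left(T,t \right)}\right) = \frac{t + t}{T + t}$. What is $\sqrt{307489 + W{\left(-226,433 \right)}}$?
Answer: $\frac{\sqrt{36597906590}}{345} \approx 554.51$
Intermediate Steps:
$W{\left(T,t \right)} = -9 + \frac{2 t}{5 \left(T + t\right)}$ ($W{\left(T,t \right)} = -9 + \frac{\left(t + t\right) \frac{1}{T + t}}{5} = -9 + \frac{2 t \frac{1}{T + t}}{5} = -9 + \frac{2 t}{5 \left(T + t\right)}$)
$\sqrt{307489 + W{\left(-226,433 \right)}} = \sqrt{307489 + \frac{\left(-9\right) \left(-226\right) - \frac{18619}{5}}{-226 + 433}} = \sqrt{307489 + \frac{2034 - \frac{18619}{5}}{207}} = \sqrt{307489 + \frac{1}{207} \left(- \frac{8449}{5}\right)} = \sqrt{307489 - \frac{8449}{1035}} = \sqrt{\frac{318242666}{1035}} = \frac{\sqrt{36597906590}}{345}$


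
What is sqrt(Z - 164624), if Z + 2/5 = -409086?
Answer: 6*I*sqrt(398410)/5 ≈ 757.44*I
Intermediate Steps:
Z = -2045432/5 (Z = -2/5 - 409086 = -2045432/5 ≈ -4.0909e+5)
sqrt(Z - 164624) = sqrt(-2045432/5 - 164624) = sqrt(-2868552/5) = 6*I*sqrt(398410)/5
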